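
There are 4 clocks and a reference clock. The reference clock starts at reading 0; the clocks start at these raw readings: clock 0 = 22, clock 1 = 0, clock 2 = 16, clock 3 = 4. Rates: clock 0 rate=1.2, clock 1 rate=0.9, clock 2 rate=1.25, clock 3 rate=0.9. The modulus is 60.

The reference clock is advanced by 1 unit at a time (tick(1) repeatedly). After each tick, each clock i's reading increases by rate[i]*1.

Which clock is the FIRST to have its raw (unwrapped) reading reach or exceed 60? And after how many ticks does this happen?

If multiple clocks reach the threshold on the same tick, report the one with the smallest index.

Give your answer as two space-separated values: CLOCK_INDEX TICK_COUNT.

clock 0: start=22, rate=1.2, needs 60-22 = 38; ticks = ceil(38/1.2) = ceil(31.6667) = 32; reading at tick 32 = 22 + 1.2*32 = 60.4000
clock 1: start=0, rate=0.9, needs 60-0 = 60; ticks = ceil(60/0.9) = ceil(66.6667) = 67; reading at tick 67 = 0 + 0.9*67 = 60.3000
clock 2: start=16, rate=1.25, needs 60-16 = 44; ticks = ceil(44/1.25) = ceil(35.2000) = 36; reading at tick 36 = 16 + 1.25*36 = 61.0000
clock 3: start=4, rate=0.9, needs 60-4 = 56; ticks = ceil(56/0.9) = ceil(62.2222) = 63; reading at tick 63 = 4 + 0.9*63 = 60.7000
Minimum tick count = 32; winners = [0]; smallest index = 0

Answer: 0 32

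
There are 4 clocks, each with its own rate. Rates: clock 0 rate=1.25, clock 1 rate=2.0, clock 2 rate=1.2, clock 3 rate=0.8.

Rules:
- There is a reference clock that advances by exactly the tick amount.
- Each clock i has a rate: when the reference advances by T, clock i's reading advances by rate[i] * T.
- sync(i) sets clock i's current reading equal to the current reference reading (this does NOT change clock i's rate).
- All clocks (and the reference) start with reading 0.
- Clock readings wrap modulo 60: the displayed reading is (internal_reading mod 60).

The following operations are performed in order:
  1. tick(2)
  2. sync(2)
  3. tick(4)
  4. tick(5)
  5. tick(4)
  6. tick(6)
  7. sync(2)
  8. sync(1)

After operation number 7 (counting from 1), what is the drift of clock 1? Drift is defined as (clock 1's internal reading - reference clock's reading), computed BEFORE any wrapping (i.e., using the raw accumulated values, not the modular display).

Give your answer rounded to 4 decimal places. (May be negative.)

After op 1 tick(2): ref=2.0000 raw=[2.5000 4.0000 2.4000 1.6000]
After op 2 sync(2): ref=2.0000 raw=[2.5000 4.0000 2.0000 1.6000]
After op 3 tick(4): ref=6.0000 raw=[7.5000 12.0000 6.8000 4.8000]
After op 4 tick(5): ref=11.0000 raw=[13.7500 22.0000 12.8000 8.8000]
After op 5 tick(4): ref=15.0000 raw=[18.7500 30.0000 17.6000 12.0000]
After op 6 tick(6): ref=21.0000 raw=[26.2500 42.0000 24.8000 16.8000]
After op 7 sync(2): ref=21.0000 raw=[26.2500 42.0000 21.0000 16.8000]
Drift of clock 1 after op 7: 42.0000 - 21.0000 = 21.0000

Answer: 21.0000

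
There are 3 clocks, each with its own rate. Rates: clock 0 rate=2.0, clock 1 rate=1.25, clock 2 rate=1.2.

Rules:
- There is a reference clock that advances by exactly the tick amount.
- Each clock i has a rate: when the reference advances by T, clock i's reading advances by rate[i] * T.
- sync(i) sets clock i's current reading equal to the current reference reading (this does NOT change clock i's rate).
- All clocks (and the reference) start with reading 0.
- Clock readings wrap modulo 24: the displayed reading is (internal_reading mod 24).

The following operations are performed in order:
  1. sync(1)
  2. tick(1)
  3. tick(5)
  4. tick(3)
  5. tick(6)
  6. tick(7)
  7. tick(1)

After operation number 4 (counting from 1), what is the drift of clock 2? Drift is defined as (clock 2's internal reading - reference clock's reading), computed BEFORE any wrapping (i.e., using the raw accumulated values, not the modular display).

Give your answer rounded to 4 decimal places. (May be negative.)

Answer: 1.8000

Derivation:
After op 1 sync(1): ref=0.0000 raw=[0.0000 0.0000 0.0000]
After op 2 tick(1): ref=1.0000 raw=[2.0000 1.2500 1.2000]
After op 3 tick(5): ref=6.0000 raw=[12.0000 7.5000 7.2000]
After op 4 tick(3): ref=9.0000 raw=[18.0000 11.2500 10.8000]
Drift of clock 2 after op 4: 10.8000 - 9.0000 = 1.8000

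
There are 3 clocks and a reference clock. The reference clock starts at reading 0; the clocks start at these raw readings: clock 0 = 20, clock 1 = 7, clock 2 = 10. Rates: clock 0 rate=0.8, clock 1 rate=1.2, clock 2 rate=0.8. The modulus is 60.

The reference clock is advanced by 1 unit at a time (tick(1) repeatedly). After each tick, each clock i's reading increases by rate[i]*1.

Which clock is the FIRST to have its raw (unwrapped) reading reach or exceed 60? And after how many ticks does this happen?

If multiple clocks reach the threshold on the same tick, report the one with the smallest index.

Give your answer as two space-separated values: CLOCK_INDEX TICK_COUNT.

clock 0: start=20, rate=0.8, needs 60-20 = 40; ticks = ceil(40/0.8) = ceil(50.0000) = 50; reading at tick 50 = 20 + 0.8*50 = 60.0000
clock 1: start=7, rate=1.2, needs 60-7 = 53; ticks = ceil(53/1.2) = ceil(44.1667) = 45; reading at tick 45 = 7 + 1.2*45 = 61.0000
clock 2: start=10, rate=0.8, needs 60-10 = 50; ticks = ceil(50/0.8) = ceil(62.5000) = 63; reading at tick 63 = 10 + 0.8*63 = 60.4000
Minimum tick count = 45; winners = [1]; smallest index = 1

Answer: 1 45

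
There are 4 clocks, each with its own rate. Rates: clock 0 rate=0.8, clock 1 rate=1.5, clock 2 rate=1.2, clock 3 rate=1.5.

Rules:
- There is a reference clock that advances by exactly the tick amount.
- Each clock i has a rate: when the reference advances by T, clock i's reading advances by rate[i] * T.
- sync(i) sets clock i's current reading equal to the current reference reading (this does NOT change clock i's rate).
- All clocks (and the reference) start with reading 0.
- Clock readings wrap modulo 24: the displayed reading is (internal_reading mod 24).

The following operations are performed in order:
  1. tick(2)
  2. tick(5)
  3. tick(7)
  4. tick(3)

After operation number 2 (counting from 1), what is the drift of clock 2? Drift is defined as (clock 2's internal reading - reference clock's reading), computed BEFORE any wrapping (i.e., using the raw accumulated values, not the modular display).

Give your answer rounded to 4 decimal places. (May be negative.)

After op 1 tick(2): ref=2.0000 raw=[1.6000 3.0000 2.4000 3.0000]
After op 2 tick(5): ref=7.0000 raw=[5.6000 10.5000 8.4000 10.5000]
Drift of clock 2 after op 2: 8.4000 - 7.0000 = 1.4000

Answer: 1.4000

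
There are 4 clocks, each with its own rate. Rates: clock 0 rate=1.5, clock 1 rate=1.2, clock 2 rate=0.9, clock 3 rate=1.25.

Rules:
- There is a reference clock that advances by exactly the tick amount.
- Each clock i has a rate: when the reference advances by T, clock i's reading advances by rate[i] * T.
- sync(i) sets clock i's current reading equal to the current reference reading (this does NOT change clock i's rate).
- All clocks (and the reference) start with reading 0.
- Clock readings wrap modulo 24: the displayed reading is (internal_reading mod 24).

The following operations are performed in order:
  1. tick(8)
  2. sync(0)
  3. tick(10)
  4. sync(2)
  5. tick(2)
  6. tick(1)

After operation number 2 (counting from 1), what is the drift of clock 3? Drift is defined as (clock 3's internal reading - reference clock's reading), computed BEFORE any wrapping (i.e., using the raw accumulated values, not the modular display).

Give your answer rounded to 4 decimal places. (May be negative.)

After op 1 tick(8): ref=8.0000 raw=[12.0000 9.6000 7.2000 10.0000]
After op 2 sync(0): ref=8.0000 raw=[8.0000 9.6000 7.2000 10.0000]
Drift of clock 3 after op 2: 10.0000 - 8.0000 = 2.0000

Answer: 2.0000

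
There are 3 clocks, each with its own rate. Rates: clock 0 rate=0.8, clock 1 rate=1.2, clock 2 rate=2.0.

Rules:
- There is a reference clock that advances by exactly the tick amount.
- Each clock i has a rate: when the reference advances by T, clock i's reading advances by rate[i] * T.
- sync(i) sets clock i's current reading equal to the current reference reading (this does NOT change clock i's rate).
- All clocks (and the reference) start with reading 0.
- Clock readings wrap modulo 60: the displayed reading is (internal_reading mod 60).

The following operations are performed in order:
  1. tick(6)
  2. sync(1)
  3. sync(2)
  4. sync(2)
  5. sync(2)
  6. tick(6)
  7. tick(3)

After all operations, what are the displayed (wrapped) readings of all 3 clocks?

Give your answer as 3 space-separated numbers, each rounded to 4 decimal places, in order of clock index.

After op 1 tick(6): ref=6.0000 raw=[4.8000 7.2000 12.0000]
After op 2 sync(1): ref=6.0000 raw=[4.8000 6.0000 12.0000]
After op 3 sync(2): ref=6.0000 raw=[4.8000 6.0000 6.0000]
After op 4 sync(2): ref=6.0000 raw=[4.8000 6.0000 6.0000]
After op 5 sync(2): ref=6.0000 raw=[4.8000 6.0000 6.0000]
After op 6 tick(6): ref=12.0000 raw=[9.6000 13.2000 18.0000]
After op 7 tick(3): ref=15.0000 raw=[12.0000 16.8000 24.0000]
Wrap final raw readings (mod 60): 12.0000 mod 60 = 12.0000; 16.8000 mod 60 = 16.8000; 24.0000 mod 60 = 24.0000

Answer: 12.0000 16.8000 24.0000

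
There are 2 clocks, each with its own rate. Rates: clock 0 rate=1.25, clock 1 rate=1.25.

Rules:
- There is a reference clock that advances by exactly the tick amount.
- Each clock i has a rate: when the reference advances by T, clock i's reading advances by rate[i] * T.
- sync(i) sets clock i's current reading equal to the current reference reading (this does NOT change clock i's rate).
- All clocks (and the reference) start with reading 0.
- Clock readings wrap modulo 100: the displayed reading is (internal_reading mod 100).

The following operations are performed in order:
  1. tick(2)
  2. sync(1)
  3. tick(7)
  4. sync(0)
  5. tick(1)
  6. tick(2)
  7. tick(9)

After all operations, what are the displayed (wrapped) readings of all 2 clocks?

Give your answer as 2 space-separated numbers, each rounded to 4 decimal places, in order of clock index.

Answer: 24.0000 25.7500

Derivation:
After op 1 tick(2): ref=2.0000 raw=[2.5000 2.5000]
After op 2 sync(1): ref=2.0000 raw=[2.5000 2.0000]
After op 3 tick(7): ref=9.0000 raw=[11.2500 10.7500]
After op 4 sync(0): ref=9.0000 raw=[9.0000 10.7500]
After op 5 tick(1): ref=10.0000 raw=[10.2500 12.0000]
After op 6 tick(2): ref=12.0000 raw=[12.7500 14.5000]
After op 7 tick(9): ref=21.0000 raw=[24.0000 25.7500]
Wrap final raw readings (mod 100): 24.0000 mod 100 = 24.0000; 25.7500 mod 100 = 25.7500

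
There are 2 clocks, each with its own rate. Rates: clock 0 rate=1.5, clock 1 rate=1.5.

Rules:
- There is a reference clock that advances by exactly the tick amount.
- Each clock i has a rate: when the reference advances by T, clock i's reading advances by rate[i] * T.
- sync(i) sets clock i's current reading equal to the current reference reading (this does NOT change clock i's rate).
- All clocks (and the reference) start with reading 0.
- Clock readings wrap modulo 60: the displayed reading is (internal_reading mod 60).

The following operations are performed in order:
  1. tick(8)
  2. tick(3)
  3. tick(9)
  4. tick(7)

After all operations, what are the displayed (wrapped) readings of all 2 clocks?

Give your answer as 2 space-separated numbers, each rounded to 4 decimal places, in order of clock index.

After op 1 tick(8): ref=8.0000 raw=[12.0000 12.0000]
After op 2 tick(3): ref=11.0000 raw=[16.5000 16.5000]
After op 3 tick(9): ref=20.0000 raw=[30.0000 30.0000]
After op 4 tick(7): ref=27.0000 raw=[40.5000 40.5000]
Wrap final raw readings (mod 60): 40.5000 mod 60 = 40.5000; 40.5000 mod 60 = 40.5000

Answer: 40.5000 40.5000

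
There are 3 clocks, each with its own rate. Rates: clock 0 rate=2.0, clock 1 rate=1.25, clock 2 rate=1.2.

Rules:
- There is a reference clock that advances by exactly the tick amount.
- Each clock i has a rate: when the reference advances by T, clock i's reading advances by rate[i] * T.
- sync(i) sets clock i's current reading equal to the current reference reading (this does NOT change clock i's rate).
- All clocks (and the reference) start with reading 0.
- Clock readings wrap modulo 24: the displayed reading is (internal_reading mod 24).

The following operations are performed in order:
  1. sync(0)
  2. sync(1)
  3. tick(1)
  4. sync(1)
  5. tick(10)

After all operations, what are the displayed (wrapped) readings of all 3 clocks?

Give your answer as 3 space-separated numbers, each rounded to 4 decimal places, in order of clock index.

Answer: 22.0000 13.5000 13.2000

Derivation:
After op 1 sync(0): ref=0.0000 raw=[0.0000 0.0000 0.0000]
After op 2 sync(1): ref=0.0000 raw=[0.0000 0.0000 0.0000]
After op 3 tick(1): ref=1.0000 raw=[2.0000 1.2500 1.2000]
After op 4 sync(1): ref=1.0000 raw=[2.0000 1.0000 1.2000]
After op 5 tick(10): ref=11.0000 raw=[22.0000 13.5000 13.2000]
Wrap final raw readings (mod 24): 22.0000 mod 24 = 22.0000; 13.5000 mod 24 = 13.5000; 13.2000 mod 24 = 13.2000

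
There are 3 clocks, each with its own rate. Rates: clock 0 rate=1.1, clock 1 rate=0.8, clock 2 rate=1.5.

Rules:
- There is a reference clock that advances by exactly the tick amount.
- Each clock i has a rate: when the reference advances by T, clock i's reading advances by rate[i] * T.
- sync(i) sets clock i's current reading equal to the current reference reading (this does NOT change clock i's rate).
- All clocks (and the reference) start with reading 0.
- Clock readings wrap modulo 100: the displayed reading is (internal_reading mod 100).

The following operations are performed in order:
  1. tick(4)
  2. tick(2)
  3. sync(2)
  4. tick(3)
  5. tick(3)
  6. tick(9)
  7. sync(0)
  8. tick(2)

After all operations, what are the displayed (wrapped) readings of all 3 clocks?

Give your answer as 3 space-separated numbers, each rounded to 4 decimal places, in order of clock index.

Answer: 23.2000 18.4000 31.5000

Derivation:
After op 1 tick(4): ref=4.0000 raw=[4.4000 3.2000 6.0000]
After op 2 tick(2): ref=6.0000 raw=[6.6000 4.8000 9.0000]
After op 3 sync(2): ref=6.0000 raw=[6.6000 4.8000 6.0000]
After op 4 tick(3): ref=9.0000 raw=[9.9000 7.2000 10.5000]
After op 5 tick(3): ref=12.0000 raw=[13.2000 9.6000 15.0000]
After op 6 tick(9): ref=21.0000 raw=[23.1000 16.8000 28.5000]
After op 7 sync(0): ref=21.0000 raw=[21.0000 16.8000 28.5000]
After op 8 tick(2): ref=23.0000 raw=[23.2000 18.4000 31.5000]
Wrap final raw readings (mod 100): 23.2000 mod 100 = 23.2000; 18.4000 mod 100 = 18.4000; 31.5000 mod 100 = 31.5000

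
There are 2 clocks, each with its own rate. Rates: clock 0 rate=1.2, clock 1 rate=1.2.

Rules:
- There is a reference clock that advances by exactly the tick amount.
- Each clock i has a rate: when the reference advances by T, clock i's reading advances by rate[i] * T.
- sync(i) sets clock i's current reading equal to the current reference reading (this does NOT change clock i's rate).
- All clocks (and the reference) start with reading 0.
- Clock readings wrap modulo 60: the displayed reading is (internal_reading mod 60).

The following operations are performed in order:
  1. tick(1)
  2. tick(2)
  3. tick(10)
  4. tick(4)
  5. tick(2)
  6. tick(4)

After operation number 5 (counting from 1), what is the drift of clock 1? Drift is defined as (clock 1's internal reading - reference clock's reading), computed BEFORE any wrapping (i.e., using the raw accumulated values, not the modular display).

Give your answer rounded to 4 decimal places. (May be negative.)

After op 1 tick(1): ref=1.0000 raw=[1.2000 1.2000]
After op 2 tick(2): ref=3.0000 raw=[3.6000 3.6000]
After op 3 tick(10): ref=13.0000 raw=[15.6000 15.6000]
After op 4 tick(4): ref=17.0000 raw=[20.4000 20.4000]
After op 5 tick(2): ref=19.0000 raw=[22.8000 22.8000]
Drift of clock 1 after op 5: 22.8000 - 19.0000 = 3.8000

Answer: 3.8000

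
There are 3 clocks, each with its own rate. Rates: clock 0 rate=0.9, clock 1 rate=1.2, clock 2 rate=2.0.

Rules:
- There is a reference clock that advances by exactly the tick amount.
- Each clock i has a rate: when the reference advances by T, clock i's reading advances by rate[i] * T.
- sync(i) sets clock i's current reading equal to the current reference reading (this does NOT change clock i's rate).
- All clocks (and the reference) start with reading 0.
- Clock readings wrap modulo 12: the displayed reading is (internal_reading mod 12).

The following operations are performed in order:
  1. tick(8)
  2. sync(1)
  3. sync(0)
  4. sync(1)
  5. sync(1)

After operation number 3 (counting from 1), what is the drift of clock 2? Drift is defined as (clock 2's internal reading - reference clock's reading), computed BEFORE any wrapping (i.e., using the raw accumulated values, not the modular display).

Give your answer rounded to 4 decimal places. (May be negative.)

After op 1 tick(8): ref=8.0000 raw=[7.2000 9.6000 16.0000]
After op 2 sync(1): ref=8.0000 raw=[7.2000 8.0000 16.0000]
After op 3 sync(0): ref=8.0000 raw=[8.0000 8.0000 16.0000]
Drift of clock 2 after op 3: 16.0000 - 8.0000 = 8.0000

Answer: 8.0000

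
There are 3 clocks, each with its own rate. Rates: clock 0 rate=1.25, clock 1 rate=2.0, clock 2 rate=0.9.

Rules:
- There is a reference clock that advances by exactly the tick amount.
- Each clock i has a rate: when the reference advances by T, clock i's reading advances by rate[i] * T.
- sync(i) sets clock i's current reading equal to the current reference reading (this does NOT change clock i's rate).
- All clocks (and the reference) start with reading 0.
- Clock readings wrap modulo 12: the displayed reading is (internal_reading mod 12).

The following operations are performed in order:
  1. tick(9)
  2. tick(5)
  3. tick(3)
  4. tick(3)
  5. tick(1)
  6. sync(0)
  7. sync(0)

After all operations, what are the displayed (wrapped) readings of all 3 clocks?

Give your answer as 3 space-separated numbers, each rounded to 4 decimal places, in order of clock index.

After op 1 tick(9): ref=9.0000 raw=[11.2500 18.0000 8.1000]
After op 2 tick(5): ref=14.0000 raw=[17.5000 28.0000 12.6000]
After op 3 tick(3): ref=17.0000 raw=[21.2500 34.0000 15.3000]
After op 4 tick(3): ref=20.0000 raw=[25.0000 40.0000 18.0000]
After op 5 tick(1): ref=21.0000 raw=[26.2500 42.0000 18.9000]
After op 6 sync(0): ref=21.0000 raw=[21.0000 42.0000 18.9000]
After op 7 sync(0): ref=21.0000 raw=[21.0000 42.0000 18.9000]
Wrap final raw readings (mod 12): 21.0000 mod 12 = 9.0000; 42.0000 mod 12 = 6.0000; 18.9000 mod 12 = 6.9000

Answer: 9.0000 6.0000 6.9000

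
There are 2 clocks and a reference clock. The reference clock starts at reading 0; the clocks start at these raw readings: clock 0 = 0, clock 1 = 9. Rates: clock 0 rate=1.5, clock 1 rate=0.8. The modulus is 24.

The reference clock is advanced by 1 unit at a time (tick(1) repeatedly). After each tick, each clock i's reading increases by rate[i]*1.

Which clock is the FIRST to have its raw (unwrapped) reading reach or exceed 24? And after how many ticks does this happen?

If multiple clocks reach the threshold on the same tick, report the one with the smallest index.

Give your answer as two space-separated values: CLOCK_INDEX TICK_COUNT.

clock 0: start=0, rate=1.5, needs 24-0 = 24; ticks = ceil(24/1.5) = ceil(16.0000) = 16; reading at tick 16 = 0 + 1.5*16 = 24.0000
clock 1: start=9, rate=0.8, needs 24-9 = 15; ticks = ceil(15/0.8) = ceil(18.7500) = 19; reading at tick 19 = 9 + 0.8*19 = 24.2000
Minimum tick count = 16; winners = [0]; smallest index = 0

Answer: 0 16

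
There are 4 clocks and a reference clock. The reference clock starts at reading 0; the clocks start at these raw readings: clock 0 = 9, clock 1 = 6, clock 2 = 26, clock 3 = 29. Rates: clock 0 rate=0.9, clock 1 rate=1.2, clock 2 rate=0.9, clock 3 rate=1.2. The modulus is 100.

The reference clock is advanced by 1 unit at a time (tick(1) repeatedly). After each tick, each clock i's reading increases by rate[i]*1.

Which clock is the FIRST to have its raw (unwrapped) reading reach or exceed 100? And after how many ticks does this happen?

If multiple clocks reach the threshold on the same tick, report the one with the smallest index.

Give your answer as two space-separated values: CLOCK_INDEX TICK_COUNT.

clock 0: start=9, rate=0.9, needs 100-9 = 91; ticks = ceil(91/0.9) = ceil(101.1111) = 102; reading at tick 102 = 9 + 0.9*102 = 100.8000
clock 1: start=6, rate=1.2, needs 100-6 = 94; ticks = ceil(94/1.2) = ceil(78.3333) = 79; reading at tick 79 = 6 + 1.2*79 = 100.8000
clock 2: start=26, rate=0.9, needs 100-26 = 74; ticks = ceil(74/0.9) = ceil(82.2222) = 83; reading at tick 83 = 26 + 0.9*83 = 100.7000
clock 3: start=29, rate=1.2, needs 100-29 = 71; ticks = ceil(71/1.2) = ceil(59.1667) = 60; reading at tick 60 = 29 + 1.2*60 = 101.0000
Minimum tick count = 60; winners = [3]; smallest index = 3

Answer: 3 60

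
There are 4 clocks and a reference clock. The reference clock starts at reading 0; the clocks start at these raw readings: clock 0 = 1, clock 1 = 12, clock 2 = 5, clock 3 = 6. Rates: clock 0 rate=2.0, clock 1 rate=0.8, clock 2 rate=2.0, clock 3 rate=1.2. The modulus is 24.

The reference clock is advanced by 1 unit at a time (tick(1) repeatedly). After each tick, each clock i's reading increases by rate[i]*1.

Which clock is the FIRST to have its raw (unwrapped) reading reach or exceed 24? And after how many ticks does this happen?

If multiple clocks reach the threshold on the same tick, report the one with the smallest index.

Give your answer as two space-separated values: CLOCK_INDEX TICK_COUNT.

Answer: 2 10

Derivation:
clock 0: start=1, rate=2.0, needs 24-1 = 23; ticks = ceil(23/2.0) = ceil(11.5000) = 12; reading at tick 12 = 1 + 2.0*12 = 25.0000
clock 1: start=12, rate=0.8, needs 24-12 = 12; ticks = ceil(12/0.8) = ceil(15.0000) = 15; reading at tick 15 = 12 + 0.8*15 = 24.0000
clock 2: start=5, rate=2.0, needs 24-5 = 19; ticks = ceil(19/2.0) = ceil(9.5000) = 10; reading at tick 10 = 5 + 2.0*10 = 25.0000
clock 3: start=6, rate=1.2, needs 24-6 = 18; ticks = ceil(18/1.2) = ceil(15.0000) = 15; reading at tick 15 = 6 + 1.2*15 = 24.0000
Minimum tick count = 10; winners = [2]; smallest index = 2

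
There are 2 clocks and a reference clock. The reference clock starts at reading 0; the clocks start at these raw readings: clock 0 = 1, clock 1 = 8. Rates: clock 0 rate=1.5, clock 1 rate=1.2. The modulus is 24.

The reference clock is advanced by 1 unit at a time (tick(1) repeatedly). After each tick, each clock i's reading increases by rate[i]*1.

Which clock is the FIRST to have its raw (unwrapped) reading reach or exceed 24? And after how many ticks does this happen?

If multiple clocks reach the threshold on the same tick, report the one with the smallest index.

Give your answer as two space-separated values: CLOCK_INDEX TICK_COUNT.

clock 0: start=1, rate=1.5, needs 24-1 = 23; ticks = ceil(23/1.5) = ceil(15.3333) = 16; reading at tick 16 = 1 + 1.5*16 = 25.0000
clock 1: start=8, rate=1.2, needs 24-8 = 16; ticks = ceil(16/1.2) = ceil(13.3333) = 14; reading at tick 14 = 8 + 1.2*14 = 24.8000
Minimum tick count = 14; winners = [1]; smallest index = 1

Answer: 1 14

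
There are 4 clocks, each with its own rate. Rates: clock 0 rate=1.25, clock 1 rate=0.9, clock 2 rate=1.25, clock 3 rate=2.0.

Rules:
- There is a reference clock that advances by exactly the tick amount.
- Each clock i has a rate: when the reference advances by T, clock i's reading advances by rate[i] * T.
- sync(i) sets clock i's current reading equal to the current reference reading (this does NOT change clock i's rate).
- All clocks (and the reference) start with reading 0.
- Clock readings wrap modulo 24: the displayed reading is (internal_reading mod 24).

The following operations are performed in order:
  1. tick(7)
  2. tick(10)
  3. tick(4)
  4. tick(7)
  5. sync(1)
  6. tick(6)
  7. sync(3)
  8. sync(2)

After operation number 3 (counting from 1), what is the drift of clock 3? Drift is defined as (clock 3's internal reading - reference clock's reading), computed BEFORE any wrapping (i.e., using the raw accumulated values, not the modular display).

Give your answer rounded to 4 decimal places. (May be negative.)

Answer: 21.0000

Derivation:
After op 1 tick(7): ref=7.0000 raw=[8.7500 6.3000 8.7500 14.0000]
After op 2 tick(10): ref=17.0000 raw=[21.2500 15.3000 21.2500 34.0000]
After op 3 tick(4): ref=21.0000 raw=[26.2500 18.9000 26.2500 42.0000]
Drift of clock 3 after op 3: 42.0000 - 21.0000 = 21.0000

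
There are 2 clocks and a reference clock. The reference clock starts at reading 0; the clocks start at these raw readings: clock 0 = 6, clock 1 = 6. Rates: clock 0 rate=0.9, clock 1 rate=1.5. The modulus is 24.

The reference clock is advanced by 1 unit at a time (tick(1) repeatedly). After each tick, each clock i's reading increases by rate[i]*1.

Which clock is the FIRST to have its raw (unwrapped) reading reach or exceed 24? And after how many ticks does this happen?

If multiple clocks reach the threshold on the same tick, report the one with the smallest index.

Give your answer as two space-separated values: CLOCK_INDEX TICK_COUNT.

clock 0: start=6, rate=0.9, needs 24-6 = 18; ticks = ceil(18/0.9) = ceil(20.0000) = 20; reading at tick 20 = 6 + 0.9*20 = 24.0000
clock 1: start=6, rate=1.5, needs 24-6 = 18; ticks = ceil(18/1.5) = ceil(12.0000) = 12; reading at tick 12 = 6 + 1.5*12 = 24.0000
Minimum tick count = 12; winners = [1]; smallest index = 1

Answer: 1 12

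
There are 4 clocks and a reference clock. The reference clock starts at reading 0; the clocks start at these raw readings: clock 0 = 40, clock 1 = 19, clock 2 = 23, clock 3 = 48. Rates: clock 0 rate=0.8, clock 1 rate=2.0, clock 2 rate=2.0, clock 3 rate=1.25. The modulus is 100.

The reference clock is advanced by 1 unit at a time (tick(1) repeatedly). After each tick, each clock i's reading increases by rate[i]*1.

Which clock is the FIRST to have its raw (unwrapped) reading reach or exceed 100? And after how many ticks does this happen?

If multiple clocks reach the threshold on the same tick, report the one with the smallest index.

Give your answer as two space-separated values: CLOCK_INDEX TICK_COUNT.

clock 0: start=40, rate=0.8, needs 100-40 = 60; ticks = ceil(60/0.8) = ceil(75.0000) = 75; reading at tick 75 = 40 + 0.8*75 = 100.0000
clock 1: start=19, rate=2.0, needs 100-19 = 81; ticks = ceil(81/2.0) = ceil(40.5000) = 41; reading at tick 41 = 19 + 2.0*41 = 101.0000
clock 2: start=23, rate=2.0, needs 100-23 = 77; ticks = ceil(77/2.0) = ceil(38.5000) = 39; reading at tick 39 = 23 + 2.0*39 = 101.0000
clock 3: start=48, rate=1.25, needs 100-48 = 52; ticks = ceil(52/1.25) = ceil(41.6000) = 42; reading at tick 42 = 48 + 1.25*42 = 100.5000
Minimum tick count = 39; winners = [2]; smallest index = 2

Answer: 2 39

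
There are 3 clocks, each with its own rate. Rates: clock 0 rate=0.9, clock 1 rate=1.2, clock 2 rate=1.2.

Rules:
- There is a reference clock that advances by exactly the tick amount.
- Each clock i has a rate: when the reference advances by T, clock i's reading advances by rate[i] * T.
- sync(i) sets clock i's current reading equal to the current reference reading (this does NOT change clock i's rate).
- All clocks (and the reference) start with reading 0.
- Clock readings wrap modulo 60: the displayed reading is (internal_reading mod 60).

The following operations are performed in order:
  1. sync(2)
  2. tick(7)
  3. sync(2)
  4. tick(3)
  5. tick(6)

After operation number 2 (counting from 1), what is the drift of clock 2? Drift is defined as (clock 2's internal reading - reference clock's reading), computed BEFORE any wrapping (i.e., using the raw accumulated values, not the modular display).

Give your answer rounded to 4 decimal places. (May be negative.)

Answer: 1.4000

Derivation:
After op 1 sync(2): ref=0.0000 raw=[0.0000 0.0000 0.0000]
After op 2 tick(7): ref=7.0000 raw=[6.3000 8.4000 8.4000]
Drift of clock 2 after op 2: 8.4000 - 7.0000 = 1.4000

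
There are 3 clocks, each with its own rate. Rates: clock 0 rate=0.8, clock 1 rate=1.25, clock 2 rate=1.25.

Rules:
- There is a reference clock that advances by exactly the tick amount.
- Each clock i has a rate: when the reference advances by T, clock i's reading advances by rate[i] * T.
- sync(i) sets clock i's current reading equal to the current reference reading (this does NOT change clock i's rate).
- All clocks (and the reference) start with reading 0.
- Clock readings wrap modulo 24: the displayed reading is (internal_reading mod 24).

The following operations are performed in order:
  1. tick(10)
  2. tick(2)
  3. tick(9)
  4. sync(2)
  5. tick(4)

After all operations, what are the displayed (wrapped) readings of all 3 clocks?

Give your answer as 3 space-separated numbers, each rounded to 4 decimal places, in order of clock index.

After op 1 tick(10): ref=10.0000 raw=[8.0000 12.5000 12.5000]
After op 2 tick(2): ref=12.0000 raw=[9.6000 15.0000 15.0000]
After op 3 tick(9): ref=21.0000 raw=[16.8000 26.2500 26.2500]
After op 4 sync(2): ref=21.0000 raw=[16.8000 26.2500 21.0000]
After op 5 tick(4): ref=25.0000 raw=[20.0000 31.2500 26.0000]
Wrap final raw readings (mod 24): 20.0000 mod 24 = 20.0000; 31.2500 mod 24 = 7.2500; 26.0000 mod 24 = 2.0000

Answer: 20.0000 7.2500 2.0000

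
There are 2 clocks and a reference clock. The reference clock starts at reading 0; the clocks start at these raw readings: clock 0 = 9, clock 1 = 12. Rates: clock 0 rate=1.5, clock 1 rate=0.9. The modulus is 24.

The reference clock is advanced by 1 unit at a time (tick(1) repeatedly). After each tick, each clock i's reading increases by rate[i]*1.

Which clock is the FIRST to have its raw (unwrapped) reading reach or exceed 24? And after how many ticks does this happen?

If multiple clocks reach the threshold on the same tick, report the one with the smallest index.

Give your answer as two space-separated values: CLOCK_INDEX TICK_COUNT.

clock 0: start=9, rate=1.5, needs 24-9 = 15; ticks = ceil(15/1.5) = ceil(10.0000) = 10; reading at tick 10 = 9 + 1.5*10 = 24.0000
clock 1: start=12, rate=0.9, needs 24-12 = 12; ticks = ceil(12/0.9) = ceil(13.3333) = 14; reading at tick 14 = 12 + 0.9*14 = 24.6000
Minimum tick count = 10; winners = [0]; smallest index = 0

Answer: 0 10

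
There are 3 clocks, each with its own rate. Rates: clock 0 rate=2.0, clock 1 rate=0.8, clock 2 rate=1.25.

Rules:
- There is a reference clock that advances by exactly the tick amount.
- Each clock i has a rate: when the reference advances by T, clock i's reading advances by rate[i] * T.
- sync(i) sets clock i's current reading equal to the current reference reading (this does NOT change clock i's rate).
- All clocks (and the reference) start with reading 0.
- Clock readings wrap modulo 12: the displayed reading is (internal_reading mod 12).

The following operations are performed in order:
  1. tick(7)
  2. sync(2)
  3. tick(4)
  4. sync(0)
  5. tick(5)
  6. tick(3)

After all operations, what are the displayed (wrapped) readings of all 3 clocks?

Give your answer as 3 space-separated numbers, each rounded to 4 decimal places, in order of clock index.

Answer: 3.0000 3.2000 10.0000

Derivation:
After op 1 tick(7): ref=7.0000 raw=[14.0000 5.6000 8.7500]
After op 2 sync(2): ref=7.0000 raw=[14.0000 5.6000 7.0000]
After op 3 tick(4): ref=11.0000 raw=[22.0000 8.8000 12.0000]
After op 4 sync(0): ref=11.0000 raw=[11.0000 8.8000 12.0000]
After op 5 tick(5): ref=16.0000 raw=[21.0000 12.8000 18.2500]
After op 6 tick(3): ref=19.0000 raw=[27.0000 15.2000 22.0000]
Wrap final raw readings (mod 12): 27.0000 mod 12 = 3.0000; 15.2000 mod 12 = 3.2000; 22.0000 mod 12 = 10.0000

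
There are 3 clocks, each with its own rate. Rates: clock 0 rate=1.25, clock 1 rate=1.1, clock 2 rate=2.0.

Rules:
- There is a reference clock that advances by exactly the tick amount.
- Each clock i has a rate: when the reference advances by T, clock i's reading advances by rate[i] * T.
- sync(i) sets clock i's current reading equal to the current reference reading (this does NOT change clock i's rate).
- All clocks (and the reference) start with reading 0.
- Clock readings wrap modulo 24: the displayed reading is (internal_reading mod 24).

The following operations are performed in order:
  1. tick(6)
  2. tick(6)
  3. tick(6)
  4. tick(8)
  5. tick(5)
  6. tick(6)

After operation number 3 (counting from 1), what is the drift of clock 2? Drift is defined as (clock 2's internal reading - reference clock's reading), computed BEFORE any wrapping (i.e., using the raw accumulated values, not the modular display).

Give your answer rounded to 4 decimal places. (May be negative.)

Answer: 18.0000

Derivation:
After op 1 tick(6): ref=6.0000 raw=[7.5000 6.6000 12.0000]
After op 2 tick(6): ref=12.0000 raw=[15.0000 13.2000 24.0000]
After op 3 tick(6): ref=18.0000 raw=[22.5000 19.8000 36.0000]
Drift of clock 2 after op 3: 36.0000 - 18.0000 = 18.0000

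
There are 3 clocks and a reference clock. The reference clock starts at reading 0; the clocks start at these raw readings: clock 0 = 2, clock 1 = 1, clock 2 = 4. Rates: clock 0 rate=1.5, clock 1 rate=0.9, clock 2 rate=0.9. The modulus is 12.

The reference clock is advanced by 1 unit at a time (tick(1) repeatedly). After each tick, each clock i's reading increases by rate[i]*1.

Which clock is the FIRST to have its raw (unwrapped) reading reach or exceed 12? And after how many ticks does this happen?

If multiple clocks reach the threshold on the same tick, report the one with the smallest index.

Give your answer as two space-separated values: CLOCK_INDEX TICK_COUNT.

clock 0: start=2, rate=1.5, needs 12-2 = 10; ticks = ceil(10/1.5) = ceil(6.6667) = 7; reading at tick 7 = 2 + 1.5*7 = 12.5000
clock 1: start=1, rate=0.9, needs 12-1 = 11; ticks = ceil(11/0.9) = ceil(12.2222) = 13; reading at tick 13 = 1 + 0.9*13 = 12.7000
clock 2: start=4, rate=0.9, needs 12-4 = 8; ticks = ceil(8/0.9) = ceil(8.8889) = 9; reading at tick 9 = 4 + 0.9*9 = 12.1000
Minimum tick count = 7; winners = [0]; smallest index = 0

Answer: 0 7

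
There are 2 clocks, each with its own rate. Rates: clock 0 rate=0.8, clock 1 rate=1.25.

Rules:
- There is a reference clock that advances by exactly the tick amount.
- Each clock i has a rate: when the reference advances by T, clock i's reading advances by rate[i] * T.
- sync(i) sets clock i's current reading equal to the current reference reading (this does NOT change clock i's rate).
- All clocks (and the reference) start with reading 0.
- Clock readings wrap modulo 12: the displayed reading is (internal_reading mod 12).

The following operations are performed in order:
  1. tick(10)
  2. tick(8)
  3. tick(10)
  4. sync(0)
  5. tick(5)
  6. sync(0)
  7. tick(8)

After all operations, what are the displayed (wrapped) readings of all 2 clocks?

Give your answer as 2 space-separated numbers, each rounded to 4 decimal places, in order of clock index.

After op 1 tick(10): ref=10.0000 raw=[8.0000 12.5000]
After op 2 tick(8): ref=18.0000 raw=[14.4000 22.5000]
After op 3 tick(10): ref=28.0000 raw=[22.4000 35.0000]
After op 4 sync(0): ref=28.0000 raw=[28.0000 35.0000]
After op 5 tick(5): ref=33.0000 raw=[32.0000 41.2500]
After op 6 sync(0): ref=33.0000 raw=[33.0000 41.2500]
After op 7 tick(8): ref=41.0000 raw=[39.4000 51.2500]
Wrap final raw readings (mod 12): 39.4000 mod 12 = 3.4000; 51.2500 mod 12 = 3.2500

Answer: 3.4000 3.2500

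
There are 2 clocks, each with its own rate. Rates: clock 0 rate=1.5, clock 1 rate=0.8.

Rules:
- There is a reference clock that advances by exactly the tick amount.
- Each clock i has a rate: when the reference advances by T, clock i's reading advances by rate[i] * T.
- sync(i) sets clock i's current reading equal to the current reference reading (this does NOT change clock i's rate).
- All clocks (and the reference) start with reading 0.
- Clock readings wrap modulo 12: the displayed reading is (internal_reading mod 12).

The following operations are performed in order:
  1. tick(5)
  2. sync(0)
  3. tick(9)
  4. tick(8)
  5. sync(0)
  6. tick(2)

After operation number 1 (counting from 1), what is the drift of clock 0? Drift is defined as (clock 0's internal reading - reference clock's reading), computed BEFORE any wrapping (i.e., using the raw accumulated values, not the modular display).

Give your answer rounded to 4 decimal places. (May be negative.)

Answer: 2.5000

Derivation:
After op 1 tick(5): ref=5.0000 raw=[7.5000 4.0000]
Drift of clock 0 after op 1: 7.5000 - 5.0000 = 2.5000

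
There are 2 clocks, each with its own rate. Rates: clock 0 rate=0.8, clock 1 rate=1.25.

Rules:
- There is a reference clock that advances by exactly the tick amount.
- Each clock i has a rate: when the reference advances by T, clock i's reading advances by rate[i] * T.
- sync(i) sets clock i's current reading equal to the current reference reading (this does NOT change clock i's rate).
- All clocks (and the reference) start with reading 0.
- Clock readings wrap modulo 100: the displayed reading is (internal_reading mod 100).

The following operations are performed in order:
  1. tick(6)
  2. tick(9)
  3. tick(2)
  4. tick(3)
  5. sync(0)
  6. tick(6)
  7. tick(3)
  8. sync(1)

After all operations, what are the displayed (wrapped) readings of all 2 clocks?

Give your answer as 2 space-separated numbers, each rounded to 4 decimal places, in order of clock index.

Answer: 27.2000 29.0000

Derivation:
After op 1 tick(6): ref=6.0000 raw=[4.8000 7.5000]
After op 2 tick(9): ref=15.0000 raw=[12.0000 18.7500]
After op 3 tick(2): ref=17.0000 raw=[13.6000 21.2500]
After op 4 tick(3): ref=20.0000 raw=[16.0000 25.0000]
After op 5 sync(0): ref=20.0000 raw=[20.0000 25.0000]
After op 6 tick(6): ref=26.0000 raw=[24.8000 32.5000]
After op 7 tick(3): ref=29.0000 raw=[27.2000 36.2500]
After op 8 sync(1): ref=29.0000 raw=[27.2000 29.0000]
Wrap final raw readings (mod 100): 27.2000 mod 100 = 27.2000; 29.0000 mod 100 = 29.0000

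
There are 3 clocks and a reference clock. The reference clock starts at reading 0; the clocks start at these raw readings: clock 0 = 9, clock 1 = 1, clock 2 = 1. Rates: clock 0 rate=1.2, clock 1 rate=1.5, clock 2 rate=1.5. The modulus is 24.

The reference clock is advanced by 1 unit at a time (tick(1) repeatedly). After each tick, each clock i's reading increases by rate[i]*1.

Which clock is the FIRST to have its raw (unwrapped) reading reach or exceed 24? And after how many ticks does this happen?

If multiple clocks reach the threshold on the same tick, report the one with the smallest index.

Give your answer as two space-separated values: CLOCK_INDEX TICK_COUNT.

clock 0: start=9, rate=1.2, needs 24-9 = 15; ticks = ceil(15/1.2) = ceil(12.5000) = 13; reading at tick 13 = 9 + 1.2*13 = 24.6000
clock 1: start=1, rate=1.5, needs 24-1 = 23; ticks = ceil(23/1.5) = ceil(15.3333) = 16; reading at tick 16 = 1 + 1.5*16 = 25.0000
clock 2: start=1, rate=1.5, needs 24-1 = 23; ticks = ceil(23/1.5) = ceil(15.3333) = 16; reading at tick 16 = 1 + 1.5*16 = 25.0000
Minimum tick count = 13; winners = [0]; smallest index = 0

Answer: 0 13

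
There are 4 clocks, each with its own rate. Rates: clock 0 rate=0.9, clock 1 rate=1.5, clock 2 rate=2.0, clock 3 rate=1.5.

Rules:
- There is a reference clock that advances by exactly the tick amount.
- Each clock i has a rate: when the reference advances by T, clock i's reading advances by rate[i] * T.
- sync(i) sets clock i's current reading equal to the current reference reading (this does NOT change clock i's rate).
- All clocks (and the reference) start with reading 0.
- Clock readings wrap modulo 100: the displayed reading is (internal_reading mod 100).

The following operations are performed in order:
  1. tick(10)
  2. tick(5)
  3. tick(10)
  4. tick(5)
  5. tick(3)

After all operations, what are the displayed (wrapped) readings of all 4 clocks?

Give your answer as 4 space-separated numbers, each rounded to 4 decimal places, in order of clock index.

Answer: 29.7000 49.5000 66.0000 49.5000

Derivation:
After op 1 tick(10): ref=10.0000 raw=[9.0000 15.0000 20.0000 15.0000]
After op 2 tick(5): ref=15.0000 raw=[13.5000 22.5000 30.0000 22.5000]
After op 3 tick(10): ref=25.0000 raw=[22.5000 37.5000 50.0000 37.5000]
After op 4 tick(5): ref=30.0000 raw=[27.0000 45.0000 60.0000 45.0000]
After op 5 tick(3): ref=33.0000 raw=[29.7000 49.5000 66.0000 49.5000]
Wrap final raw readings (mod 100): 29.7000 mod 100 = 29.7000; 49.5000 mod 100 = 49.5000; 66.0000 mod 100 = 66.0000; 49.5000 mod 100 = 49.5000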